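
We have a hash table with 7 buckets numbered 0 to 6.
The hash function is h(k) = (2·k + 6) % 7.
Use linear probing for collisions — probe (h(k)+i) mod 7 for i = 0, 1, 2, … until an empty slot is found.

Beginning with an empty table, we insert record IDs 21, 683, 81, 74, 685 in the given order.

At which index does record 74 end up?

2

21 hashes to 6; slot 6 is free → place at 6.
683 hashes to 0; slot 0 is free → place at 0.
81 hashes to 0; 0 taken → place at 1.
74 hashes to 0; 0,1 taken → place at 2.
685 hashes to 4; slot 4 is free → place at 4.
Table: [683, 81, 74, —, 685, —, 21]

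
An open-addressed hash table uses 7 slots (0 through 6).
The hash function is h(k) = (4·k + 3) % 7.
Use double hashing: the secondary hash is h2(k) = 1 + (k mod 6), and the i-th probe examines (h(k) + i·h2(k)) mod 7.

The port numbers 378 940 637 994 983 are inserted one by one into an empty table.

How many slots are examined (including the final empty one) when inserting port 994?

378: h=3 -> slot 3
940: h=4 -> slot 4
637: h=3, h2=2, probe 3,5 -> slot 5
994: h=3, h2=5, probe 3,1 -> slot 1
983: h=1, h2=6, probe 1,0 -> slot 0
Table: [983, 994, _, 378, 940, 637, _]

2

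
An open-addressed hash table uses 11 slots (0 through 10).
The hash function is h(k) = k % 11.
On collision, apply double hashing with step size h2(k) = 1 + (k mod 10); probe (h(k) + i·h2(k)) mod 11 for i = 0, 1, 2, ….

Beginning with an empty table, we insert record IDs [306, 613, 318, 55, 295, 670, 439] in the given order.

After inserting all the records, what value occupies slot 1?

Insert 306: h=9, slot 9 empty => index 9.
Insert 613: h=8, slot 8 empty => index 8.
Insert 318: h=10, slot 10 empty => index 10.
Insert 55: h=0, slot 0 empty => index 0.
Insert 295: h=9, h2=6, slot 9 occupied => index 4.
Insert 670: h=10, h2=1, slots 10,0 occupied => index 1.
Insert 439: h=10, h2=10, slots 10,9,8 occupied => index 7.
Table: [55, 670, ∅, ∅, 295, ∅, ∅, 439, 613, 306, 318]

670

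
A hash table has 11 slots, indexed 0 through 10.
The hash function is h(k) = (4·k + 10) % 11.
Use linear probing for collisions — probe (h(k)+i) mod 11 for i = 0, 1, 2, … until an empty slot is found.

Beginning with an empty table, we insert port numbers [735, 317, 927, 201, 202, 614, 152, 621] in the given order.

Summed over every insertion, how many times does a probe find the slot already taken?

Insert 735: h=2, slot 2 empty -> index 2.
Insert 317: h=2, slot 2 occupied -> index 3.
Insert 927: h=0, slot 0 empty -> index 0.
Insert 201: h=0, slot 0 occupied -> index 1.
Insert 202: h=4, slot 4 empty -> index 4.
Insert 614: h=2, slots 2,3,4 occupied -> index 5.
Insert 152: h=2, slots 2,3,4,5 occupied -> index 6.
Insert 621: h=8, slot 8 empty -> index 8.
Table: [927, 201, 735, 317, 202, 614, 152, ., 621, ., .]

9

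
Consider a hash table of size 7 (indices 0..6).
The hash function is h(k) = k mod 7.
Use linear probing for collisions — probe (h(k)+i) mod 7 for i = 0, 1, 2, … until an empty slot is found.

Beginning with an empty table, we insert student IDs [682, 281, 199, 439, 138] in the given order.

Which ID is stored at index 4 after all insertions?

682 hashes to 3; slot 3 is free -> place at 3.
281 hashes to 1; slot 1 is free -> place at 1.
199 hashes to 3; 3 taken -> place at 4.
439 hashes to 5; slot 5 is free -> place at 5.
138 hashes to 5; 5 taken -> place at 6.
Table: [—, 281, —, 682, 199, 439, 138]

199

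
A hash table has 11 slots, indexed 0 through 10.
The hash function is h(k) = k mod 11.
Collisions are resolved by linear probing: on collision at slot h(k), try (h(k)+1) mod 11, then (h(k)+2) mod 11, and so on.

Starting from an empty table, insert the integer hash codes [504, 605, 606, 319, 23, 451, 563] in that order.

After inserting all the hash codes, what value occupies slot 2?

319

504: h=9 -> slot 9
605: h=0 -> slot 0
606: h=1 -> slot 1
319: h=0, probe 0,1,2 -> slot 2
23: h=1, probe 1,2,3 -> slot 3
451: h=0, probe 0,1,2,3,4 -> slot 4
563: h=2, probe 2,3,4,5 -> slot 5
Table: [605, 606, 319, 23, 451, 563, —, —, —, 504, —]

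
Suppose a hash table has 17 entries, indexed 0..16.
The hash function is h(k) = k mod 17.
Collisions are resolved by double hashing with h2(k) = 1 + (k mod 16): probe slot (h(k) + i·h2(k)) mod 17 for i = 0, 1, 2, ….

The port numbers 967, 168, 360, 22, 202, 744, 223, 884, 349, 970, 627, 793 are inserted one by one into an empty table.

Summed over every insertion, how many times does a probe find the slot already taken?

967: h=15 -> slot 15
168: h=15, h2=9, probe 15,7 -> slot 7
360: h=3 -> slot 3
22: h=5 -> slot 5
202: h=15, h2=11, probe 15,9 -> slot 9
744: h=13 -> slot 13
223: h=2 -> slot 2
884: h=0 -> slot 0
349: h=9, h2=14, probe 9,6 -> slot 6
970: h=1 -> slot 1
627: h=15, h2=4, probe 15,2,6,10 -> slot 10
793: h=11 -> slot 11
Table: [884, 970, 223, 360, _, 22, 349, 168, _, 202, 627, 793, _, 744, _, 967, _]

6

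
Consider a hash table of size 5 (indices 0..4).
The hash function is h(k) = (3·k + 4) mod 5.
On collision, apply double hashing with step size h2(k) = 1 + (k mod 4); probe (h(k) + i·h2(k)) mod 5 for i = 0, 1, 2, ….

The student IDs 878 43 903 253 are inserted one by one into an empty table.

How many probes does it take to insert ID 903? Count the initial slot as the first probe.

3

Insert 878: h=3, slot 3 empty => index 3.
Insert 43: h=3, h2=4, slot 3 occupied => index 2.
Insert 903: h=3, h2=4, slots 3,2 occupied => index 1.
Insert 253: h=3, h2=2, slot 3 occupied => index 0.
Table: [253, 903, 43, 878, -]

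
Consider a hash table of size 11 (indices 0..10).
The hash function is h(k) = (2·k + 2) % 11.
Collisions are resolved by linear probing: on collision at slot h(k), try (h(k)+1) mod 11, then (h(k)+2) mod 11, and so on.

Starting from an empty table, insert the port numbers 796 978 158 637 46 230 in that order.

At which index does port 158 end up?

1

796: h=10 -> slot 10
978: h=0 -> slot 0
158: h=10, probe 10,0,1 -> slot 1
637: h=0, probe 0,1,2 -> slot 2
46: h=6 -> slot 6
230: h=0, probe 0,1,2,3 -> slot 3
Table: [978, 158, 637, 230, _, _, 46, _, _, _, 796]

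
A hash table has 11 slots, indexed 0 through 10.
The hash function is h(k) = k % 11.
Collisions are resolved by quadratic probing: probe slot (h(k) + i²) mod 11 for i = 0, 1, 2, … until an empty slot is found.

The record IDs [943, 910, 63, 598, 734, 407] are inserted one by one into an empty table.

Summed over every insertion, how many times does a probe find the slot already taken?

6

943: h=8 → slot 8
910: h=8, probe 8,9 → slot 9
63: h=8, probe 8,9,1 → slot 1
598: h=4 → slot 4
734: h=8, probe 8,9,1,6 → slot 6
407: h=0 → slot 0
Table: [407, 63, -, -, 598, -, 734, -, 943, 910, -]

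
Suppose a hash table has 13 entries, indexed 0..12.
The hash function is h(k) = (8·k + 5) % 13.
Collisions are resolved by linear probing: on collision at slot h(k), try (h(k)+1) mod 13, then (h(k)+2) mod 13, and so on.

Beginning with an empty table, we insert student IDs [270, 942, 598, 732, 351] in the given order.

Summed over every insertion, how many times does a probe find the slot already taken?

270: h=7 => slot 7
942: h=1 => slot 1
598: h=5 => slot 5
732: h=11 => slot 11
351: h=5, probe 5,6 => slot 6
Table: [., 942, ., ., ., 598, 351, 270, ., ., ., 732, .]

1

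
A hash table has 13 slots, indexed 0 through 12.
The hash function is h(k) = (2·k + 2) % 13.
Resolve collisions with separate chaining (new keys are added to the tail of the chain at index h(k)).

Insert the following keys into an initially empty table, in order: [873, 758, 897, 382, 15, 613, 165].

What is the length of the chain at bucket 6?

Insert 873: h=6, bucket 6 empty → new chain.
Insert 758: h=10, bucket 10 empty → new chain.
Insert 897: h=2, bucket 2 empty → new chain.
Insert 382: h=12, bucket 12 empty → new chain.
Insert 15: h=6, bucket 6 nonempty → append to chain.
Insert 613: h=6, bucket 6 nonempty → append to chain.
Insert 165: h=7, bucket 7 empty → new chain.
Final buckets:
0: _
1: _
2: 897
3: _
4: _
5: _
6: 873 -> 15 -> 613
7: 165
8: _
9: _
10: 758
11: _
12: 382

3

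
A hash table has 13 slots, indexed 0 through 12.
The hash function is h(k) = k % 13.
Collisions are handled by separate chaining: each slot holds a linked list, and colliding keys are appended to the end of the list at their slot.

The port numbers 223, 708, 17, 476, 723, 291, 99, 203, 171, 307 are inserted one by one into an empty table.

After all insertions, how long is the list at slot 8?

223 → bucket 2
708 → bucket 6
17 → bucket 4
476 → bucket 8
723 → bucket 8 (collision)
291 → bucket 5
99 → bucket 8 (collision)
203 → bucket 8 (collision)
171 → bucket 2 (collision)
307 → bucket 8 (collision)
Final buckets:
0: .
1: .
2: 223 -> 171
3: .
4: 17
5: 291
6: 708
7: .
8: 476 -> 723 -> 99 -> 203 -> 307
9: .
10: .
11: .
12: .

5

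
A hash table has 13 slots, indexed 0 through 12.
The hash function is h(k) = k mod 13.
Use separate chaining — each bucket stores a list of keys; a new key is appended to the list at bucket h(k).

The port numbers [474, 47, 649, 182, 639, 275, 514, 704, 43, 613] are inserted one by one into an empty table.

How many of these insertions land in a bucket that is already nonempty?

474 → bucket 6
47 → bucket 8
649 → bucket 12
182 → bucket 0
639 → bucket 2
275 → bucket 2 (collision)
514 → bucket 7
704 → bucket 2 (collision)
43 → bucket 4
613 → bucket 2 (collision)
Final buckets:
0: 182
1: _
2: 639 -> 275 -> 704 -> 613
3: _
4: 43
5: _
6: 474
7: 514
8: 47
9: _
10: _
11: _
12: 649

3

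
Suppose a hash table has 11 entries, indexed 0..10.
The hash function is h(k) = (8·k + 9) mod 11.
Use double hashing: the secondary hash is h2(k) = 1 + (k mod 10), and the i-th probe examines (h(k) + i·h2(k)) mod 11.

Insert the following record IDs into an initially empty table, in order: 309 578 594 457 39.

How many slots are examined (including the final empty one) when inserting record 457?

Insert 309: h=6, slot 6 empty => index 6.
Insert 578: h=2, slot 2 empty => index 2.
Insert 594: h=9, slot 9 empty => index 9.
Insert 457: h=2, h2=8, slot 2 occupied => index 10.
Insert 39: h=2, h2=10, slot 2 occupied => index 1.
Table: [-, 39, 578, -, -, -, 309, -, -, 594, 457]

2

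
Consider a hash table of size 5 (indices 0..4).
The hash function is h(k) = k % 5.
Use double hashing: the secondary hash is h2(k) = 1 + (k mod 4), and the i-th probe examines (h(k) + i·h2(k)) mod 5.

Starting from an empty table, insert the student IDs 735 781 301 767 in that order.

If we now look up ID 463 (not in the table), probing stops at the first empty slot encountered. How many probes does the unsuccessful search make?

735 hashes to 0; slot 0 is free -> place at 0.
781 hashes to 1; slot 1 is free -> place at 1.
301 hashes to 1, h2=2; 1 taken -> place at 3.
767 hashes to 2; slot 2 is free -> place at 2.
Table: [735, 781, 767, 301, ∅]
Lookup 463: h=3, h2=4, probe 3,2,1,0,4 → slot 4 empty, not found.

5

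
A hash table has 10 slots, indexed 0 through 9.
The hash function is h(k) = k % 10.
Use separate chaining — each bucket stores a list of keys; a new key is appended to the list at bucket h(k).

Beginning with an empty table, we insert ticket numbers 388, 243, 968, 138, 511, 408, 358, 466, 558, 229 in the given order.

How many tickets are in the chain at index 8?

388 → bucket 8
243 → bucket 3
968 → bucket 8 (collision)
138 → bucket 8 (collision)
511 → bucket 1
408 → bucket 8 (collision)
358 → bucket 8 (collision)
466 → bucket 6
558 → bucket 8 (collision)
229 → bucket 9
Final buckets:
0: .
1: 511
2: .
3: 243
4: .
5: .
6: 466
7: .
8: 388 -> 968 -> 138 -> 408 -> 358 -> 558
9: 229

6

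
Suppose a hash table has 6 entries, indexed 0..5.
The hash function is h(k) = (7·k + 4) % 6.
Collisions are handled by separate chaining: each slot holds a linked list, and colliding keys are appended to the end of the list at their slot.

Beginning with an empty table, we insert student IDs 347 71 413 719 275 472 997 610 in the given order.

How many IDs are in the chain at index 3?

5

Insert 347: h=3, bucket 3 empty -> new chain.
Insert 71: h=3, bucket 3 nonempty -> append to chain.
Insert 413: h=3, bucket 3 nonempty -> append to chain.
Insert 719: h=3, bucket 3 nonempty -> append to chain.
Insert 275: h=3, bucket 3 nonempty -> append to chain.
Insert 472: h=2, bucket 2 empty -> new chain.
Insert 997: h=5, bucket 5 empty -> new chain.
Insert 610: h=2, bucket 2 nonempty -> append to chain.
Final buckets:
0: _
1: _
2: 472 -> 610
3: 347 -> 71 -> 413 -> 719 -> 275
4: _
5: 997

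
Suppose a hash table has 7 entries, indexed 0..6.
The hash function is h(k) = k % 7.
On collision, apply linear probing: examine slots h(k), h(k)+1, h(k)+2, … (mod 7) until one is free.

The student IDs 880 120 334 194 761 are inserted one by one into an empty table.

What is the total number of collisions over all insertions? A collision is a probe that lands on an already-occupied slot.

Insert 880: h=5, slot 5 empty => index 5.
Insert 120: h=1, slot 1 empty => index 1.
Insert 334: h=5, slot 5 occupied => index 6.
Insert 194: h=5, slots 5,6 occupied => index 0.
Insert 761: h=5, slots 5,6,0,1 occupied => index 2.
Table: [194, 120, 761, _, _, 880, 334]

7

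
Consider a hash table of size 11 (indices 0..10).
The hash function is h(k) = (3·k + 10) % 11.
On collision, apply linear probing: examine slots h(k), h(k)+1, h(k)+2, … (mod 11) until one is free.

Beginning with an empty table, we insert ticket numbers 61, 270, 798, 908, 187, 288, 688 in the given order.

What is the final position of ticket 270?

61: h=6 -> slot 6
270: h=6, probe 6,7 -> slot 7
798: h=6, probe 6,7,8 -> slot 8
908: h=6, probe 6,7,8,9 -> slot 9
187: h=10 -> slot 10
288: h=5 -> slot 5
688: h=6, probe 6,7,8,9,10,0 -> slot 0
Table: [688, -, -, -, -, 288, 61, 270, 798, 908, 187]

7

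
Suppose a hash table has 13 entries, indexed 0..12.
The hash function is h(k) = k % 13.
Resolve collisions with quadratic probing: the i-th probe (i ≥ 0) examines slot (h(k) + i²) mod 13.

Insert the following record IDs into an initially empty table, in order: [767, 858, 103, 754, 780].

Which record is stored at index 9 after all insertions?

767: h=0 → slot 0
858: h=0, probe 0,1 → slot 1
103: h=12 → slot 12
754: h=0, probe 0,1,4 → slot 4
780: h=0, probe 0,1,4,9 → slot 9
Table: [767, 858, -, -, 754, -, -, -, -, 780, -, -, 103]

780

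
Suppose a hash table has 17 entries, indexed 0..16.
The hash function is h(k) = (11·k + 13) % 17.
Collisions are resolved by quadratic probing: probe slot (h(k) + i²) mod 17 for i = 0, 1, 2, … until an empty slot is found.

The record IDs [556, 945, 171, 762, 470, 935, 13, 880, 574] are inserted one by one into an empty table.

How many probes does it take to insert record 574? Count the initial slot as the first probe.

556: h=9 -> slot 9
945: h=4 -> slot 4
171: h=7 -> slot 7
762: h=14 -> slot 14
470: h=15 -> slot 15
935: h=13 -> slot 13
13: h=3 -> slot 3
880: h=3, probe 3,4,7,12 -> slot 12
574: h=3, probe 3,4,7,12,2 -> slot 2
Table: [∅, ∅, 574, 13, 945, ∅, ∅, 171, ∅, 556, ∅, ∅, 880, 935, 762, 470, ∅]

5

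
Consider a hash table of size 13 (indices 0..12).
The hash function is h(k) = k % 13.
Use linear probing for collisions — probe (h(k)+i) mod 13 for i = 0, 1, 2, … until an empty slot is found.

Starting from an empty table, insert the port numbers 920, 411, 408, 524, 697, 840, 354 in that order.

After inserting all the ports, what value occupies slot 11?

840

Insert 920: h=10, slot 10 empty => index 10.
Insert 411: h=8, slot 8 empty => index 8.
Insert 408: h=5, slot 5 empty => index 5.
Insert 524: h=4, slot 4 empty => index 4.
Insert 697: h=8, slot 8 occupied => index 9.
Insert 840: h=8, slots 8,9,10 occupied => index 11.
Insert 354: h=3, slot 3 empty => index 3.
Table: [—, —, —, 354, 524, 408, —, —, 411, 697, 920, 840, —]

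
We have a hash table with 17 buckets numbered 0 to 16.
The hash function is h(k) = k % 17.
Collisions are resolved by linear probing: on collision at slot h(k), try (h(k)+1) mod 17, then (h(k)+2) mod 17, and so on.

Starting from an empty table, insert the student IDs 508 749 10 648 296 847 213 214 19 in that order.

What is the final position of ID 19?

Insert 508: h=15, slot 15 empty → index 15.
Insert 749: h=1, slot 1 empty → index 1.
Insert 10: h=10, slot 10 empty → index 10.
Insert 648: h=2, slot 2 empty → index 2.
Insert 296: h=7, slot 7 empty → index 7.
Insert 847: h=14, slot 14 empty → index 14.
Insert 213: h=9, slot 9 empty → index 9.
Insert 214: h=10, slot 10 occupied → index 11.
Insert 19: h=2, slot 2 occupied → index 3.
Table: [∅, 749, 648, 19, ∅, ∅, ∅, 296, ∅, 213, 10, 214, ∅, ∅, 847, 508, ∅]

3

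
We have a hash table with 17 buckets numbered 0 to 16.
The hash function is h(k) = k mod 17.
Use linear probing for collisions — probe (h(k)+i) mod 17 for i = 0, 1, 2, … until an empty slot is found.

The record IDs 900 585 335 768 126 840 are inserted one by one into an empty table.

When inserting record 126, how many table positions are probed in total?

2

900 hashes to 16; slot 16 is free -> place at 16.
585 hashes to 7; slot 7 is free -> place at 7.
335 hashes to 12; slot 12 is free -> place at 12.
768 hashes to 3; slot 3 is free -> place at 3.
126 hashes to 7; 7 taken -> place at 8.
840 hashes to 7; 7,8 taken -> place at 9.
Table: [., ., ., 768, ., ., ., 585, 126, 840, ., ., 335, ., ., ., 900]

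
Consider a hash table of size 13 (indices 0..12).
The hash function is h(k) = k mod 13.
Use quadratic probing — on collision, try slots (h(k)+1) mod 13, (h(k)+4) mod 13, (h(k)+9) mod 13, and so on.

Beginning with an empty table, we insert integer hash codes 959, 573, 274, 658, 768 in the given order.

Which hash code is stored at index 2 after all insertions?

274

Insert 959: h=10, slot 10 empty -> index 10.
Insert 573: h=1, slot 1 empty -> index 1.
Insert 274: h=1, slot 1 occupied -> index 2.
Insert 658: h=8, slot 8 empty -> index 8.
Insert 768: h=1, slots 1,2 occupied -> index 5.
Table: [∅, 573, 274, ∅, ∅, 768, ∅, ∅, 658, ∅, 959, ∅, ∅]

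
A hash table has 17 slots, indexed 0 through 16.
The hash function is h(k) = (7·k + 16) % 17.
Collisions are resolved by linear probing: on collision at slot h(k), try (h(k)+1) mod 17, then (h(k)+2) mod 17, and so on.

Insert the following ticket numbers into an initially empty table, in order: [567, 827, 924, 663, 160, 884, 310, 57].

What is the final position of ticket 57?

567: h=7 → slot 7
827: h=8 → slot 8
924: h=7, probe 7,8,9 → slot 9
663: h=16 → slot 16
160: h=14 → slot 14
884: h=16, probe 16,0 → slot 0
310: h=10 → slot 10
57: h=7, probe 7,8,9,10,11 → slot 11
Table: [884, ., ., ., ., ., ., 567, 827, 924, 310, 57, ., ., 160, ., 663]

11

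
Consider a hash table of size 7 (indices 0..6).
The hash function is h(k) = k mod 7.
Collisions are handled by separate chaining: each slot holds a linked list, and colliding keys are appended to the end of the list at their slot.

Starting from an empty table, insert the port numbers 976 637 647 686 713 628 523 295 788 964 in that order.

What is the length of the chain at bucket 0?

Insert 976: h=3, bucket 3 empty -> new chain.
Insert 637: h=0, bucket 0 empty -> new chain.
Insert 647: h=3, bucket 3 nonempty -> append to chain.
Insert 686: h=0, bucket 0 nonempty -> append to chain.
Insert 713: h=6, bucket 6 empty -> new chain.
Insert 628: h=5, bucket 5 empty -> new chain.
Insert 523: h=5, bucket 5 nonempty -> append to chain.
Insert 295: h=1, bucket 1 empty -> new chain.
Insert 788: h=4, bucket 4 empty -> new chain.
Insert 964: h=5, bucket 5 nonempty -> append to chain.
Final buckets:
0: 637 -> 686
1: 295
2: ∅
3: 976 -> 647
4: 788
5: 628 -> 523 -> 964
6: 713

2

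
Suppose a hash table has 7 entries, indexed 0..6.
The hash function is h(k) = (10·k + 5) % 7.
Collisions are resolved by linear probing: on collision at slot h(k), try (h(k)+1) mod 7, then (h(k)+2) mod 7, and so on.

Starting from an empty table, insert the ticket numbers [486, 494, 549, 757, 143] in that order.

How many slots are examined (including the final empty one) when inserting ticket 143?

5

486 hashes to 0; slot 0 is free -> place at 0.
494 hashes to 3; slot 3 is free -> place at 3.
549 hashes to 0; 0 taken -> place at 1.
757 hashes to 1; 1 taken -> place at 2.
143 hashes to 0; 0,1,2,3 taken -> place at 4.
Table: [486, 549, 757, 494, 143, —, —]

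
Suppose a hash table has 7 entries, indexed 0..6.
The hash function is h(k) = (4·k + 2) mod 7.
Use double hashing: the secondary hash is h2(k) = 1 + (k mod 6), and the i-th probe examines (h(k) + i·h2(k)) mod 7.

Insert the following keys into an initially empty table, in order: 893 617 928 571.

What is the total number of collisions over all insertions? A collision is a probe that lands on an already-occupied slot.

3

893 hashes to 4; slot 4 is free -> place at 4.
617 hashes to 6; slot 6 is free -> place at 6.
928 hashes to 4, h2=5; 4 taken -> place at 2.
571 hashes to 4, h2=2; 4,6 taken -> place at 1.
Table: [∅, 571, 928, ∅, 893, ∅, 617]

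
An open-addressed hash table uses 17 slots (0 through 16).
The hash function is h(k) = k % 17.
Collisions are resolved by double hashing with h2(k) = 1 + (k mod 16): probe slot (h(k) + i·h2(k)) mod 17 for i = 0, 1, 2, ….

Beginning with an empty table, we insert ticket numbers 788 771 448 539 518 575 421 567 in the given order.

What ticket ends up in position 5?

567

Insert 788: h=6, slot 6 empty => index 6.
Insert 771: h=6, h2=4, slot 6 occupied => index 10.
Insert 448: h=6, h2=1, slot 6 occupied => index 7.
Insert 539: h=12, slot 12 empty => index 12.
Insert 518: h=8, slot 8 empty => index 8.
Insert 575: h=14, slot 14 empty => index 14.
Insert 421: h=13, slot 13 empty => index 13.
Insert 567: h=6, h2=8, slots 6,14 occupied => index 5.
Table: [∅, ∅, ∅, ∅, ∅, 567, 788, 448, 518, ∅, 771, ∅, 539, 421, 575, ∅, ∅]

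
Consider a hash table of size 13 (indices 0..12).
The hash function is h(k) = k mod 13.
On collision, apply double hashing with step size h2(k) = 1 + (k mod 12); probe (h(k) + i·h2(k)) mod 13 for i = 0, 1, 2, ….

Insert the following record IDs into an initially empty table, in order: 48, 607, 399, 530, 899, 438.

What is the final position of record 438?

48: h=9 => slot 9
607: h=9, h2=8, probe 9,4 => slot 4
399: h=9, h2=4, probe 9,0 => slot 0
530: h=10 => slot 10
899: h=2 => slot 2
438: h=9, h2=7, probe 9,3 => slot 3
Table: [399, _, 899, 438, 607, _, _, _, _, 48, 530, _, _]

3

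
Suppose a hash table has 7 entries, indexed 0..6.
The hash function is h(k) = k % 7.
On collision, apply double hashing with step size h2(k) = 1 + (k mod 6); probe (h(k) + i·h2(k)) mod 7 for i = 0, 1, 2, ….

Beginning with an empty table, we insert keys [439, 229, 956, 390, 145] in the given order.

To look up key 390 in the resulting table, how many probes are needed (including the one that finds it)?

Insert 439: h=5, slot 5 empty -> index 5.
Insert 229: h=5, h2=2, slot 5 occupied -> index 0.
Insert 956: h=4, slot 4 empty -> index 4.
Insert 390: h=5, h2=1, slot 5 occupied -> index 6.
Insert 145: h=5, h2=2, slots 5,0 occupied -> index 2.
Table: [229, ., 145, ., 956, 439, 390]
Lookup 390: h=5, h2=1, probe 5,6 → found at 6.

2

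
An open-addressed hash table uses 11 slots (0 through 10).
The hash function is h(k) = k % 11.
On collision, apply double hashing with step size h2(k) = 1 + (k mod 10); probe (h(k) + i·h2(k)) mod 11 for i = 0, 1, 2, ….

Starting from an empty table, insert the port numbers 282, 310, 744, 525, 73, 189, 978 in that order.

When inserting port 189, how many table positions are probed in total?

282 hashes to 7; slot 7 is free => place at 7.
310 hashes to 2; slot 2 is free => place at 2.
744 hashes to 7, h2=5; 7 taken => place at 1.
525 hashes to 8; slot 8 is free => place at 8.
73 hashes to 7, h2=4; 7 taken => place at 0.
189 hashes to 2, h2=10; 2,1,0 taken => place at 10.
978 hashes to 10, h2=9; 10,8 taken => place at 6.
Table: [73, 744, 310, ., ., ., 978, 282, 525, ., 189]

4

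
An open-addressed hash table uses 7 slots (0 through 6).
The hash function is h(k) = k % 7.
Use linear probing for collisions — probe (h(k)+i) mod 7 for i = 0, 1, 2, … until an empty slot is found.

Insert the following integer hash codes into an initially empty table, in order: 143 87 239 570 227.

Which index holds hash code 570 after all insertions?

143: h=3 -> slot 3
87: h=3, probe 3,4 -> slot 4
239: h=1 -> slot 1
570: h=3, probe 3,4,5 -> slot 5
227: h=3, probe 3,4,5,6 -> slot 6
Table: [—, 239, —, 143, 87, 570, 227]

5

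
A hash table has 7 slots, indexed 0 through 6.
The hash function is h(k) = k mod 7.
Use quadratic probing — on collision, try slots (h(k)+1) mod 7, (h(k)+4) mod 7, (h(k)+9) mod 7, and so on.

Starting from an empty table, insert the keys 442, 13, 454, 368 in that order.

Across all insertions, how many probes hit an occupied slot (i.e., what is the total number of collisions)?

442: h=1 -> slot 1
13: h=6 -> slot 6
454: h=6, probe 6,0 -> slot 0
368: h=4 -> slot 4
Table: [454, 442, ., ., 368, ., 13]

1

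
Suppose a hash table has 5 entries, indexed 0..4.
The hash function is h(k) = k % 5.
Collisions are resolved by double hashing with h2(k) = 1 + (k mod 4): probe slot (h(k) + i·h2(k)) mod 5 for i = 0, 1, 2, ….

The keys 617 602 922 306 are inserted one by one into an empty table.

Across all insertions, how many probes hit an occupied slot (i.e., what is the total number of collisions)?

3

Insert 617: h=2, slot 2 empty → index 2.
Insert 602: h=2, h2=3, slot 2 occupied → index 0.
Insert 922: h=2, h2=3, slots 2,0 occupied → index 3.
Insert 306: h=1, slot 1 empty → index 1.
Table: [602, 306, 617, 922, —]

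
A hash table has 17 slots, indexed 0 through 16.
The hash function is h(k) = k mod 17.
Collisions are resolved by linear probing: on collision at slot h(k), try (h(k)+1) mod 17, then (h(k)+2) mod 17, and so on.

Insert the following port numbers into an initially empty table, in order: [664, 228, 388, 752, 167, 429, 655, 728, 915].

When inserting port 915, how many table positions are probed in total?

664: h=1 -> slot 1
228: h=7 -> slot 7
388: h=14 -> slot 14
752: h=4 -> slot 4
167: h=14, probe 14,15 -> slot 15
429: h=4, probe 4,5 -> slot 5
655: h=9 -> slot 9
728: h=14, probe 14,15,16 -> slot 16
915: h=14, probe 14,15,16,0 -> slot 0
Table: [915, 664, —, —, 752, 429, —, 228, —, 655, —, —, —, —, 388, 167, 728]

4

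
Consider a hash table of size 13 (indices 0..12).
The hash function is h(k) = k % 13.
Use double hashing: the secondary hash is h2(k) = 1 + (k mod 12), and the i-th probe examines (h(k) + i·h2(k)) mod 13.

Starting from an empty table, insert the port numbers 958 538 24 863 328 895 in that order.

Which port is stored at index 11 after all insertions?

24

958: h=9 → slot 9
538: h=5 → slot 5
24: h=11 → slot 11
863: h=5, h2=12, probe 5,4 → slot 4
328: h=3 → slot 3
895: h=11, h2=8, probe 11,6 → slot 6
Table: [_, _, _, 328, 863, 538, 895, _, _, 958, _, 24, _]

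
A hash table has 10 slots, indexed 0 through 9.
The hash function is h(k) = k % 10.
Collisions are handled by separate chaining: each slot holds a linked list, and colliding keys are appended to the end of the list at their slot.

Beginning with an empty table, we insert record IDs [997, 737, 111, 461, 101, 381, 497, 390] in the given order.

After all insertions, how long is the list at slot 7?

Insert 997: h=7, bucket 7 empty -> new chain.
Insert 737: h=7, bucket 7 nonempty -> append to chain.
Insert 111: h=1, bucket 1 empty -> new chain.
Insert 461: h=1, bucket 1 nonempty -> append to chain.
Insert 101: h=1, bucket 1 nonempty -> append to chain.
Insert 381: h=1, bucket 1 nonempty -> append to chain.
Insert 497: h=7, bucket 7 nonempty -> append to chain.
Insert 390: h=0, bucket 0 empty -> new chain.
Final buckets:
0: 390
1: 111 -> 461 -> 101 -> 381
2: ∅
3: ∅
4: ∅
5: ∅
6: ∅
7: 997 -> 737 -> 497
8: ∅
9: ∅

3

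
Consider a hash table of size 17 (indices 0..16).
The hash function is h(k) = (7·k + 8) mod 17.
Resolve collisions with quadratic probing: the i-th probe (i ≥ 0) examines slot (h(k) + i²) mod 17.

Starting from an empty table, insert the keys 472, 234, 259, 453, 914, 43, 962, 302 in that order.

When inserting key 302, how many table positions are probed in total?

4

Insert 472: h=14, slot 14 empty => index 14.
Insert 234: h=14, slot 14 occupied => index 15.
Insert 259: h=2, slot 2 empty => index 2.
Insert 453: h=0, slot 0 empty => index 0.
Insert 914: h=14, slots 14,15 occupied => index 1.
Insert 43: h=3, slot 3 empty => index 3.
Insert 962: h=10, slot 10 empty => index 10.
Insert 302: h=14, slots 14,15,1 occupied => index 6.
Table: [453, 914, 259, 43, —, —, 302, —, —, —, 962, —, —, —, 472, 234, —]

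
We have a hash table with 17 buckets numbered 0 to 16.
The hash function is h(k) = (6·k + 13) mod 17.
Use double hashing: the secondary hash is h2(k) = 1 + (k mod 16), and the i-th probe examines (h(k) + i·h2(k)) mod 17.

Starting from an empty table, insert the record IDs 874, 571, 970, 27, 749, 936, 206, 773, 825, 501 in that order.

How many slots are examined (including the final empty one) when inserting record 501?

6

874: h=4 => slot 4
571: h=5 => slot 5
970: h=2 => slot 2
27: h=5, h2=12, probe 5,0 => slot 0
749: h=2, h2=14, probe 2,16 => slot 16
936: h=2, h2=9, probe 2,11 => slot 11
206: h=8 => slot 8
773: h=10 => slot 10
825: h=16, h2=10, probe 16,9 => slot 9
501: h=10, h2=6, probe 10,16,5,11,0,6 => slot 6
Table: [27, ∅, 970, ∅, 874, 571, 501, ∅, 206, 825, 773, 936, ∅, ∅, ∅, ∅, 749]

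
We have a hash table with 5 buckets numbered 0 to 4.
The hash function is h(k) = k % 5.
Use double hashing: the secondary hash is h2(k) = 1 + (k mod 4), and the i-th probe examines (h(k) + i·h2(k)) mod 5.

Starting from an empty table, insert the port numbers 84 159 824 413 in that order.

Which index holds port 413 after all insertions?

Insert 84: h=4, slot 4 empty -> index 4.
Insert 159: h=4, h2=4, slot 4 occupied -> index 3.
Insert 824: h=4, h2=1, slot 4 occupied -> index 0.
Insert 413: h=3, h2=2, slots 3,0 occupied -> index 2.
Table: [824, ∅, 413, 159, 84]

2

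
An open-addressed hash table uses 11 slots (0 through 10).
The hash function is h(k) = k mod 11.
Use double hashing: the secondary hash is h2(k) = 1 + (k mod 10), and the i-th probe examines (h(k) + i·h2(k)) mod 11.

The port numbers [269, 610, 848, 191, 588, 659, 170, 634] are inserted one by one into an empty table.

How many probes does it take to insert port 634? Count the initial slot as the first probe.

Insert 269: h=5, slot 5 empty => index 5.
Insert 610: h=5, h2=1, slot 5 occupied => index 6.
Insert 848: h=1, slot 1 empty => index 1.
Insert 191: h=4, slot 4 empty => index 4.
Insert 588: h=5, h2=9, slot 5 occupied => index 3.
Insert 659: h=10, slot 10 empty => index 10.
Insert 170: h=5, h2=1, slots 5,6 occupied => index 7.
Insert 634: h=7, h2=5, slots 7,1,6 occupied => index 0.
Table: [634, 848, -, 588, 191, 269, 610, 170, -, -, 659]

4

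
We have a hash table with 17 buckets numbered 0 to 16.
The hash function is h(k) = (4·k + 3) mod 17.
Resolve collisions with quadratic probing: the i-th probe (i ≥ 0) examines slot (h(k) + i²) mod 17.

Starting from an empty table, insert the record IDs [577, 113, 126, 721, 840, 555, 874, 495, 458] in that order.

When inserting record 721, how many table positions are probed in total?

577 hashes to 16; slot 16 is free → place at 16.
113 hashes to 13; slot 13 is free → place at 13.
126 hashes to 14; slot 14 is free → place at 14.
721 hashes to 14; 14 taken → place at 15.
840 hashes to 14; 14,15 taken → place at 1.
555 hashes to 13; 13,14 taken → place at 0.
874 hashes to 14; 14,15,1 taken → place at 6.
495 hashes to 11; slot 11 is free → place at 11.
458 hashes to 16; 16,0 taken → place at 3.
Table: [555, 840, _, 458, _, _, 874, _, _, _, _, 495, _, 113, 126, 721, 577]

2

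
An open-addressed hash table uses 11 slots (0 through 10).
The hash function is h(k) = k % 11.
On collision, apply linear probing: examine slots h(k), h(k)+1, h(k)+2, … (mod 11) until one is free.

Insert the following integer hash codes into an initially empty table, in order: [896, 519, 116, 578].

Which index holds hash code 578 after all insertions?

7

Insert 896: h=5, slot 5 empty -> index 5.
Insert 519: h=2, slot 2 empty -> index 2.
Insert 116: h=6, slot 6 empty -> index 6.
Insert 578: h=6, slot 6 occupied -> index 7.
Table: [., ., 519, ., ., 896, 116, 578, ., ., .]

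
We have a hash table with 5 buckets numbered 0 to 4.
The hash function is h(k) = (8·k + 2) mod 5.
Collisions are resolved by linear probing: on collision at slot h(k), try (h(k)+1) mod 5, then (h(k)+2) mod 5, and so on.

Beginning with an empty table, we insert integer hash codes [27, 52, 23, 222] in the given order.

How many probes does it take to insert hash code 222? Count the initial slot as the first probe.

27 hashes to 3; slot 3 is free => place at 3.
52 hashes to 3; 3 taken => place at 4.
23 hashes to 1; slot 1 is free => place at 1.
222 hashes to 3; 3,4 taken => place at 0.
Table: [222, 23, ∅, 27, 52]

3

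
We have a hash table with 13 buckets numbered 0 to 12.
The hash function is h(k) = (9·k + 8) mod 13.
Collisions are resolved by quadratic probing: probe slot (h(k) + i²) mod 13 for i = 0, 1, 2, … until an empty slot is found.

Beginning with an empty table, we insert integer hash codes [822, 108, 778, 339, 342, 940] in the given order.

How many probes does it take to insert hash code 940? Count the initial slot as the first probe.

4

822 hashes to 9; slot 9 is free => place at 9.
108 hashes to 5; slot 5 is free => place at 5.
778 hashes to 3; slot 3 is free => place at 3.
339 hashes to 4; slot 4 is free => place at 4.
342 hashes to 5; 5 taken => place at 6.
940 hashes to 5; 5,6,9 taken => place at 1.
Table: [—, 940, —, 778, 339, 108, 342, —, —, 822, —, —, —]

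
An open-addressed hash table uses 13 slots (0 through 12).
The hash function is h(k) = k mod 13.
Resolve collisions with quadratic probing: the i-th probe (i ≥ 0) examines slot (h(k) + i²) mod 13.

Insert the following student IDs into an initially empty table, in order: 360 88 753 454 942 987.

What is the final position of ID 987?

3

Insert 360: h=9, slot 9 empty → index 9.
Insert 88: h=10, slot 10 empty → index 10.
Insert 753: h=12, slot 12 empty → index 12.
Insert 454: h=12, slot 12 occupied → index 0.
Insert 942: h=6, slot 6 empty → index 6.
Insert 987: h=12, slots 12,0 occupied → index 3.
Table: [454, —, —, 987, —, —, 942, —, —, 360, 88, —, 753]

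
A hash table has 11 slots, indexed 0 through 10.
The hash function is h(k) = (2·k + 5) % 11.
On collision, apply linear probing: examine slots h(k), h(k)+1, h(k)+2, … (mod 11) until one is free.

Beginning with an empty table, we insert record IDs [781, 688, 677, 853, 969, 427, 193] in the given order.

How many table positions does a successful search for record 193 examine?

781: h=5 → slot 5
688: h=6 → slot 6
677: h=6, probe 6,7 → slot 7
853: h=6, probe 6,7,8 → slot 8
969: h=7, probe 7,8,9 → slot 9
427: h=1 → slot 1
193: h=6, probe 6,7,8,9,10 → slot 10
Table: [., 427, ., ., ., 781, 688, 677, 853, 969, 193]
Lookup 193: h=6, probe 6,7,8,9,10 → found at 10.

5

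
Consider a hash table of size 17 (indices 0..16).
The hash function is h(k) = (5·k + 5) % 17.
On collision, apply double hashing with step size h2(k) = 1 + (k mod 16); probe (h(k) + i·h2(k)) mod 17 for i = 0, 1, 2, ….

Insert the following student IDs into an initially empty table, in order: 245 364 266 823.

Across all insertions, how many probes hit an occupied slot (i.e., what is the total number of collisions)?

245 hashes to 6; slot 6 is free => place at 6.
364 hashes to 6, h2=13; 6 taken => place at 2.
266 hashes to 9; slot 9 is free => place at 9.
823 hashes to 6, h2=8; 6 taken => place at 14.
Table: [_, _, 364, _, _, _, 245, _, _, 266, _, _, _, _, 823, _, _]

2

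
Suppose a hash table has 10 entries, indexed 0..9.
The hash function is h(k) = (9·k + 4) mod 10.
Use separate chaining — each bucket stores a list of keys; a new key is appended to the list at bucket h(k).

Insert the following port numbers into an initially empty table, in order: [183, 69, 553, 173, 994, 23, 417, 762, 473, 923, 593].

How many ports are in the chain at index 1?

7

Insert 183: h=1, bucket 1 empty → new chain.
Insert 69: h=5, bucket 5 empty → new chain.
Insert 553: h=1, bucket 1 nonempty → append to chain.
Insert 173: h=1, bucket 1 nonempty → append to chain.
Insert 994: h=0, bucket 0 empty → new chain.
Insert 23: h=1, bucket 1 nonempty → append to chain.
Insert 417: h=7, bucket 7 empty → new chain.
Insert 762: h=2, bucket 2 empty → new chain.
Insert 473: h=1, bucket 1 nonempty → append to chain.
Insert 923: h=1, bucket 1 nonempty → append to chain.
Insert 593: h=1, bucket 1 nonempty → append to chain.
Final buckets:
0: 994
1: 183 -> 553 -> 173 -> 23 -> 473 -> 923 -> 593
2: 762
3: _
4: _
5: 69
6: _
7: 417
8: _
9: _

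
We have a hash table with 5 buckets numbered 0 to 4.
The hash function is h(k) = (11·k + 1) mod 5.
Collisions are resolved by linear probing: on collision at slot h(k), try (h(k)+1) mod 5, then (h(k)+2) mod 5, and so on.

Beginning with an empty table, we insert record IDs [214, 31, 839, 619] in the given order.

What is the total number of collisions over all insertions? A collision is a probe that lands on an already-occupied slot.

4

Insert 214: h=0, slot 0 empty => index 0.
Insert 31: h=2, slot 2 empty => index 2.
Insert 839: h=0, slot 0 occupied => index 1.
Insert 619: h=0, slots 0,1,2 occupied => index 3.
Table: [214, 839, 31, 619, ∅]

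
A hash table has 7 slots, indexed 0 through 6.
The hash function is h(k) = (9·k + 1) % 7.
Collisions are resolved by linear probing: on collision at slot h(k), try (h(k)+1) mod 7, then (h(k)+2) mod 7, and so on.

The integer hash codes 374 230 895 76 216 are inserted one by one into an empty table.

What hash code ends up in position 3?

216

Insert 374: h=0, slot 0 empty => index 0.
Insert 230: h=6, slot 6 empty => index 6.
Insert 895: h=6, slots 6,0 occupied => index 1.
Insert 76: h=6, slots 6,0,1 occupied => index 2.
Insert 216: h=6, slots 6,0,1,2 occupied => index 3.
Table: [374, 895, 76, 216, _, _, 230]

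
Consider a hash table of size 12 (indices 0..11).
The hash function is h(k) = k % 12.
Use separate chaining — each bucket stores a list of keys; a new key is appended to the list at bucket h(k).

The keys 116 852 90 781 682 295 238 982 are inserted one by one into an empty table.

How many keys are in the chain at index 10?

3

Insert 116: h=8, bucket 8 empty -> new chain.
Insert 852: h=0, bucket 0 empty -> new chain.
Insert 90: h=6, bucket 6 empty -> new chain.
Insert 781: h=1, bucket 1 empty -> new chain.
Insert 682: h=10, bucket 10 empty -> new chain.
Insert 295: h=7, bucket 7 empty -> new chain.
Insert 238: h=10, bucket 10 nonempty -> append to chain.
Insert 982: h=10, bucket 10 nonempty -> append to chain.
Final buckets:
0: 852
1: 781
2: ∅
3: ∅
4: ∅
5: ∅
6: 90
7: 295
8: 116
9: ∅
10: 682 -> 238 -> 982
11: ∅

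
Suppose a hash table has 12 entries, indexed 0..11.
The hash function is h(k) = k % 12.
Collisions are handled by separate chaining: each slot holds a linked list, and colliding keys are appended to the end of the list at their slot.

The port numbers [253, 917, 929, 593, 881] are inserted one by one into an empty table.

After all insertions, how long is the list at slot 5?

4

253 -> bucket 1
917 -> bucket 5
929 -> bucket 5 (collision)
593 -> bucket 5 (collision)
881 -> bucket 5 (collision)
Final buckets:
0: .
1: 253
2: .
3: .
4: .
5: 917 -> 929 -> 593 -> 881
6: .
7: .
8: .
9: .
10: .
11: .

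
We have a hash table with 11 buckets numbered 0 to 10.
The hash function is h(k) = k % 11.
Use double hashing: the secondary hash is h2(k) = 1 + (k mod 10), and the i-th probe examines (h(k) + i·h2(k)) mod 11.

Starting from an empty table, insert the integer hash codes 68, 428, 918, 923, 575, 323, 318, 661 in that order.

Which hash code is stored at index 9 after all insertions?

68 hashes to 2; slot 2 is free -> place at 2.
428 hashes to 10; slot 10 is free -> place at 10.
918 hashes to 5; slot 5 is free -> place at 5.
923 hashes to 10, h2=4; 10 taken -> place at 3.
575 hashes to 3, h2=6; 3 taken -> place at 9.
323 hashes to 4; slot 4 is free -> place at 4.
318 hashes to 10, h2=9; 10 taken -> place at 8.
661 hashes to 1; slot 1 is free -> place at 1.
Table: [_, 661, 68, 923, 323, 918, _, _, 318, 575, 428]

575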